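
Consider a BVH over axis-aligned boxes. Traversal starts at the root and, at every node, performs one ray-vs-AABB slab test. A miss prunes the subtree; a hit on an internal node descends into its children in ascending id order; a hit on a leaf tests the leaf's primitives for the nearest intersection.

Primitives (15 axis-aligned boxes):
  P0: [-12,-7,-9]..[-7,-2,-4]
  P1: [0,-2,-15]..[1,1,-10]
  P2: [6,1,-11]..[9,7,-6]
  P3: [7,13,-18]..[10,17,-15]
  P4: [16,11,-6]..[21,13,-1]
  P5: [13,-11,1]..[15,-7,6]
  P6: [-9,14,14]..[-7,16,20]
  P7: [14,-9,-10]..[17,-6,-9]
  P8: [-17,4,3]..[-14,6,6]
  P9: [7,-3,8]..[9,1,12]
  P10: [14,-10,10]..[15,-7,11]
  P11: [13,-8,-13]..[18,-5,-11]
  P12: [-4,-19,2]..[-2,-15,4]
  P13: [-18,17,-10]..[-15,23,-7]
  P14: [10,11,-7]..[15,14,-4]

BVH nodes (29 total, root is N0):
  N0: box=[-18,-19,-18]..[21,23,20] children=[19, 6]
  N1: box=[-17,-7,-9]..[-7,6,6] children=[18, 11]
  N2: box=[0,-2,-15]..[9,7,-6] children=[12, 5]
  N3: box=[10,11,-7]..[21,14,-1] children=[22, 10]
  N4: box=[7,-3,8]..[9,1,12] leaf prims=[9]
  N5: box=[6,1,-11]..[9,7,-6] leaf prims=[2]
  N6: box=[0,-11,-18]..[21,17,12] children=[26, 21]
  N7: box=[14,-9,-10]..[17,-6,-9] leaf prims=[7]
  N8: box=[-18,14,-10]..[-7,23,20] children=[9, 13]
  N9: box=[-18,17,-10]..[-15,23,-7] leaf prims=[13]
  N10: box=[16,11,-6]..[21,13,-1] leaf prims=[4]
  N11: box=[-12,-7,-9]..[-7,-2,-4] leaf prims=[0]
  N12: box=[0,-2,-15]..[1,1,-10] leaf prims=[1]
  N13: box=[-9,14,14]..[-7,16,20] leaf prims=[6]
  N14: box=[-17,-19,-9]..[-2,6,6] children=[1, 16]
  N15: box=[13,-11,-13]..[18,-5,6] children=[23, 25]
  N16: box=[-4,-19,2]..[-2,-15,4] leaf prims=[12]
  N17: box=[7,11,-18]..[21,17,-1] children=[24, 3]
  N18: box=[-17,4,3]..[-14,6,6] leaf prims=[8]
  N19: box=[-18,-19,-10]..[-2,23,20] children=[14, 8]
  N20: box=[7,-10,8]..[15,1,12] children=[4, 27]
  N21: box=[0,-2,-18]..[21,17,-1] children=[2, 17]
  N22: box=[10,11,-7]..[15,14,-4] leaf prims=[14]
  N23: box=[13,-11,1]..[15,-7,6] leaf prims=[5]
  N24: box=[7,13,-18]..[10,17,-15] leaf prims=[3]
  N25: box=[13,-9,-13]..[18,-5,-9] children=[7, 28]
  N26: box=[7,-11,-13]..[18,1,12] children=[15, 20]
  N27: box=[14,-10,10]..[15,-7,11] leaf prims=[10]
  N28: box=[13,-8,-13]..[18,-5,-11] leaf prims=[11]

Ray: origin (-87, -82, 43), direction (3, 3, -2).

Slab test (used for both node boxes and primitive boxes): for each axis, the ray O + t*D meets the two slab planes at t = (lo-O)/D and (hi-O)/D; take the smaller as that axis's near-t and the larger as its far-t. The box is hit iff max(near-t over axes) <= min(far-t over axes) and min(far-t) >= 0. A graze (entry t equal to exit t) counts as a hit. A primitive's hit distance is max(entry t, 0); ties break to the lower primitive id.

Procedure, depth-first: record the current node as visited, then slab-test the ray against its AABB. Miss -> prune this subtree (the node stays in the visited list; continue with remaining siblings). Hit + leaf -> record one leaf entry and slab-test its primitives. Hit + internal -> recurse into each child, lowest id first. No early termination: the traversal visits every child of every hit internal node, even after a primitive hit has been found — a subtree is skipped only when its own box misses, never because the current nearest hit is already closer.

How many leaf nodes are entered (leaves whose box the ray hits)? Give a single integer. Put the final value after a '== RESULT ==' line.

Traverse from the root:
N0 x:[23,36] y:[21,35] z:[23/2,61/2] -> hit [23,61/2], descend [6, 19]
  N6 x:[29,36] y:[71/3,33] z:[31/2,61/2] -> hit [29,61/2], descend [21, 26]
    N21 x:[29,36] y:[80/3,33] z:[22,61/2] -> hit [29,61/2], descend [2, 17]
      N2 x:[29,32] y:[80/3,89/3] z:[49/2,29] -> hit [29,29], descend [5, 12]
        N5 x:[31,32] y:[83/3,89/3] z:[49/2,27] -> miss, prune
        N12 x:[29,88/3] y:[80/3,83/3] z:[53/2,29] -> miss, prune
      N17 x:[94/3,36] y:[31,33] z:[22,61/2] -> miss, prune
    N26 x:[94/3,35] y:[71/3,83/3] z:[31/2,28] -> miss, prune
  N19 x:[23,85/3] y:[21,35] z:[23/2,53/2] -> hit [23,53/2], descend [8, 14]
    N8 x:[23,80/3] y:[32,35] z:[23/2,53/2] -> miss, prune
    N14 x:[70/3,85/3] y:[21,88/3] z:[37/2,26] -> hit [70/3,26], descend [1, 16]
      N1 x:[70/3,80/3] y:[25,88/3] z:[37/2,26] -> hit [25,26], descend [11, 18]
        N11 x:[25,80/3] y:[25,80/3] z:[47/2,26] -> hit [25,26] leaf, test {P0@t=25}
        N18 x:[70/3,73/3] y:[86/3,88/3] z:[37/2,20] -> miss, prune
      N16 x:[83/3,85/3] y:[21,67/3] z:[39/2,41/2] -> miss, prune

Visited [0, 6, 21, 2, 5, 12, 17, 26, 19, 8, 14, 1, 11, 18, 16]. Tests: 15 box, 1 leaf. Nearest: P0.

== RESULT ==
1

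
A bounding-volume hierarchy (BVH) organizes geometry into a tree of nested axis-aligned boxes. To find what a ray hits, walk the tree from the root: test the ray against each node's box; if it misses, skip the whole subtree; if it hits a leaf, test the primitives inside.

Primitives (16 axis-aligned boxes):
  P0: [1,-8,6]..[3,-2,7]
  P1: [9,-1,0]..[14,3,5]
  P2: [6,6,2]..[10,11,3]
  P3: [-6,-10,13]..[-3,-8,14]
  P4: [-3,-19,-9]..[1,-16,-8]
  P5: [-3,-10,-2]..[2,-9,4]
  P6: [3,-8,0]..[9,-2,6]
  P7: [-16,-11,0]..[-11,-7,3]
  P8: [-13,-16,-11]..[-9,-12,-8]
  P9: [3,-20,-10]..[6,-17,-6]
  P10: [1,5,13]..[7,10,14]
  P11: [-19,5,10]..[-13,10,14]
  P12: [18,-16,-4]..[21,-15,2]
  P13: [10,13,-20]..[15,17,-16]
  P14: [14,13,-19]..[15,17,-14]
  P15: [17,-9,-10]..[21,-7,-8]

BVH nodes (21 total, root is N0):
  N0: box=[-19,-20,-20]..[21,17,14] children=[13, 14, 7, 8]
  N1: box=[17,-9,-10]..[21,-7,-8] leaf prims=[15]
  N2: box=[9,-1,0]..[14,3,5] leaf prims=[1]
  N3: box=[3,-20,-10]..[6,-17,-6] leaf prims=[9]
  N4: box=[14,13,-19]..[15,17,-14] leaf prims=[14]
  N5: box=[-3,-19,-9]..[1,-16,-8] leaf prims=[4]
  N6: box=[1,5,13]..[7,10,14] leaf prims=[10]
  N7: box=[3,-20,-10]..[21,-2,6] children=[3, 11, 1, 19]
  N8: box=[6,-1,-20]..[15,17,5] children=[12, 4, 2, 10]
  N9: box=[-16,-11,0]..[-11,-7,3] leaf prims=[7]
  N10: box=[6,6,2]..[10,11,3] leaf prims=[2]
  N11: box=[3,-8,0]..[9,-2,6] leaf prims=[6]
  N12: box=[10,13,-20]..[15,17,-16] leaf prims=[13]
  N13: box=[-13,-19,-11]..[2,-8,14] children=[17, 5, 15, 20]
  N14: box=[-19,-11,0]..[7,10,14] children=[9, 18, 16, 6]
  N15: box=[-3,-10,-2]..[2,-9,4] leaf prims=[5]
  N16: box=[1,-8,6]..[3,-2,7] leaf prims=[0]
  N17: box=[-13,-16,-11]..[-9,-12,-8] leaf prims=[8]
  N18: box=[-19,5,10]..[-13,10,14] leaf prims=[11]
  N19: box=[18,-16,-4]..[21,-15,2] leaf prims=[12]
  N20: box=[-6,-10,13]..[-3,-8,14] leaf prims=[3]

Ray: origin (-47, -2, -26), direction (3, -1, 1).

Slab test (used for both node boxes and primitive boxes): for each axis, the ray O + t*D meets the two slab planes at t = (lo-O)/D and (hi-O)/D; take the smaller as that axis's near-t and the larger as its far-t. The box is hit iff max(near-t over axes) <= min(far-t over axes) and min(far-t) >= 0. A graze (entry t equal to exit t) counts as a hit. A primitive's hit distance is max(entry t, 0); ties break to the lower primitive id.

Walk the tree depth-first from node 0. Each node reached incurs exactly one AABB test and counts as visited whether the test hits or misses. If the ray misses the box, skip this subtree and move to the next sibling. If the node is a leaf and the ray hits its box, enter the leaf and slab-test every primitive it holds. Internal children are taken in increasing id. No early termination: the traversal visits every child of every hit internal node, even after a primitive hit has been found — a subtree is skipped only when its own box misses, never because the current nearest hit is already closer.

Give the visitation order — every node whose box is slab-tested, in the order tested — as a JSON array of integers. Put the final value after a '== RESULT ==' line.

Walk:
N0 x:[28/3,68/3] y:[-19,18] z:[6,40] -> hit [28/3,18], descend [7, 8, 13, 14]
  N7 x:[50/3,68/3] y:[0,18] z:[16,32] -> hit [50/3,18], descend [1, 3, 11, 19]
    N1 x:[64/3,68/3] y:[5,7] z:[16,18] -> miss, prune
    N3 x:[50/3,53/3] y:[15,18] z:[16,20] -> hit [50/3,53/3] leaf, test {P9@t=50/3}
    N11 x:[50/3,56/3] y:[0,6] z:[26,32] -> miss, prune
    N19 x:[65/3,68/3] y:[13,14] z:[22,28] -> miss, prune
  N8 x:[53/3,62/3] y:[-19,-1] z:[6,31] -> miss, prune
  N13 x:[34/3,49/3] y:[6,17] z:[15,40] -> hit [15,49/3], descend [5, 15, 17, 20]
    N5 x:[44/3,16] y:[14,17] z:[17,18] -> miss, prune
    N15 x:[44/3,49/3] y:[7,8] z:[24,30] -> miss, prune
    N17 x:[34/3,38/3] y:[10,14] z:[15,18] -> miss, prune
    N20 x:[41/3,44/3] y:[6,8] z:[39,40] -> miss, prune
  N14 x:[28/3,18] y:[-12,9] z:[26,40] -> miss, prune

Visited [0, 7, 1, 3, 11, 19, 8, 13, 5, 15, 17, 20, 14]. Tests: 13 box, 1 leaf. Nearest: P9.

== RESULT ==
[0, 7, 1, 3, 11, 19, 8, 13, 5, 15, 17, 20, 14]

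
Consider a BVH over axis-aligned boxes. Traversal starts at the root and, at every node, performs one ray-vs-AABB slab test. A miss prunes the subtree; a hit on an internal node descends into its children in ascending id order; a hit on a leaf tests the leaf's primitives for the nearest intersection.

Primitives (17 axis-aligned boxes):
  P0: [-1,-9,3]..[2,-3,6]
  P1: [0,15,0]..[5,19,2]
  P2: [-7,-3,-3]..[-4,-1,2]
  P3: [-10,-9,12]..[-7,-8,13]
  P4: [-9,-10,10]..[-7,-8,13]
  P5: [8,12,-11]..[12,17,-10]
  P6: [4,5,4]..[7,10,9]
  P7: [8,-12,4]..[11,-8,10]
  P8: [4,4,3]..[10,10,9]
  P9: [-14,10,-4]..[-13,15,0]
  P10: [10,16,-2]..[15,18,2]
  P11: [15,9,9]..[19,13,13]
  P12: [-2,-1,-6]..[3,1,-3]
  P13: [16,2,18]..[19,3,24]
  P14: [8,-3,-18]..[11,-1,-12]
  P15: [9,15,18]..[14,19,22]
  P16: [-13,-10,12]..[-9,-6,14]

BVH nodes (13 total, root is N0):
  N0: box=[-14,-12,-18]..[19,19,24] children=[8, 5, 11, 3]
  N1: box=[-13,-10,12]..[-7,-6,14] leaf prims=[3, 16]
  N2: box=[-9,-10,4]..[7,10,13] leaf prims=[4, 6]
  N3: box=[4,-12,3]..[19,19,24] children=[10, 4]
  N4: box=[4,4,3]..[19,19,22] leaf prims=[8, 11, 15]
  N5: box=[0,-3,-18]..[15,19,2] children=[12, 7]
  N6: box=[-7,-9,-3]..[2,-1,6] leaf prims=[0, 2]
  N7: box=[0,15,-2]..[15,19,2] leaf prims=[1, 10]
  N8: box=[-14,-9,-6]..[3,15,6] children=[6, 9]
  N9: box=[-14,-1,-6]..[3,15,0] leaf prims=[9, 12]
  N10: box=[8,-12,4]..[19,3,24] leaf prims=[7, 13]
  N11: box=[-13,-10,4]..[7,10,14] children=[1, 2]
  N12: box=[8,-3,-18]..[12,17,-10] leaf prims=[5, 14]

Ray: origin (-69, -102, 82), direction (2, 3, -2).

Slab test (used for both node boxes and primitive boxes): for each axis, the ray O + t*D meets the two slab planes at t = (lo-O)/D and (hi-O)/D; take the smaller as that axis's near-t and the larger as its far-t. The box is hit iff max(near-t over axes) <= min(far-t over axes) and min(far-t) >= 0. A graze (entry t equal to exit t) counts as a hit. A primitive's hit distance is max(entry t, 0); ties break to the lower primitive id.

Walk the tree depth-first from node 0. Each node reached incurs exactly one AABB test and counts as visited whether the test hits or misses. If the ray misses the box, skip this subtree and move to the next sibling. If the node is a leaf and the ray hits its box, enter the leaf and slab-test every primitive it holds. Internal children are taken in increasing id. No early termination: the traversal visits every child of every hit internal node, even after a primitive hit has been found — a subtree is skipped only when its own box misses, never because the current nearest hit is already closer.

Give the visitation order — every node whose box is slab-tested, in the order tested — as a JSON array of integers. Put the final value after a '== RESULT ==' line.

Traverse from the root:
N0 x:[55/2,44] y:[30,121/3] z:[29,50] -> hit [30,121/3], descend [3, 5, 8, 11]
  N3 x:[73/2,44] y:[30,121/3] z:[29,79/2] -> hit [73/2,79/2], descend [4, 10]
    N4 x:[73/2,44] y:[106/3,121/3] z:[30,79/2] -> hit [73/2,79/2] leaf, test {P8@t=73/2, P11(miss), P15(miss)}
    N10 x:[77/2,44] y:[30,35] z:[29,39] -> miss, prune
  N5 x:[69/2,42] y:[33,121/3] z:[40,50] -> hit [40,121/3], descend [7, 12]
    N7 x:[69/2,42] y:[39,121/3] z:[40,42] -> hit [40,121/3] leaf, test {P1(miss), P10@t=40}
    N12 x:[77/2,81/2] y:[33,119/3] z:[46,50] -> miss, prune
  N8 x:[55/2,36] y:[31,39] z:[38,44] -> miss, prune
  N11 x:[28,38] y:[92/3,112/3] z:[34,39] -> hit [34,112/3], descend [1, 2]
    N1 x:[28,31] y:[92/3,32] z:[34,35] -> miss, prune
    N2 x:[30,38] y:[92/3,112/3] z:[69/2,39] -> hit [69/2,112/3] leaf, test {P4(miss), P6@t=73/2}

order=[0, 3, 4, 10, 5, 7, 12, 8, 11, 1, 2]  |boxes|=11  |leaves|=3  hit=P6

== RESULT ==
[0, 3, 4, 10, 5, 7, 12, 8, 11, 1, 2]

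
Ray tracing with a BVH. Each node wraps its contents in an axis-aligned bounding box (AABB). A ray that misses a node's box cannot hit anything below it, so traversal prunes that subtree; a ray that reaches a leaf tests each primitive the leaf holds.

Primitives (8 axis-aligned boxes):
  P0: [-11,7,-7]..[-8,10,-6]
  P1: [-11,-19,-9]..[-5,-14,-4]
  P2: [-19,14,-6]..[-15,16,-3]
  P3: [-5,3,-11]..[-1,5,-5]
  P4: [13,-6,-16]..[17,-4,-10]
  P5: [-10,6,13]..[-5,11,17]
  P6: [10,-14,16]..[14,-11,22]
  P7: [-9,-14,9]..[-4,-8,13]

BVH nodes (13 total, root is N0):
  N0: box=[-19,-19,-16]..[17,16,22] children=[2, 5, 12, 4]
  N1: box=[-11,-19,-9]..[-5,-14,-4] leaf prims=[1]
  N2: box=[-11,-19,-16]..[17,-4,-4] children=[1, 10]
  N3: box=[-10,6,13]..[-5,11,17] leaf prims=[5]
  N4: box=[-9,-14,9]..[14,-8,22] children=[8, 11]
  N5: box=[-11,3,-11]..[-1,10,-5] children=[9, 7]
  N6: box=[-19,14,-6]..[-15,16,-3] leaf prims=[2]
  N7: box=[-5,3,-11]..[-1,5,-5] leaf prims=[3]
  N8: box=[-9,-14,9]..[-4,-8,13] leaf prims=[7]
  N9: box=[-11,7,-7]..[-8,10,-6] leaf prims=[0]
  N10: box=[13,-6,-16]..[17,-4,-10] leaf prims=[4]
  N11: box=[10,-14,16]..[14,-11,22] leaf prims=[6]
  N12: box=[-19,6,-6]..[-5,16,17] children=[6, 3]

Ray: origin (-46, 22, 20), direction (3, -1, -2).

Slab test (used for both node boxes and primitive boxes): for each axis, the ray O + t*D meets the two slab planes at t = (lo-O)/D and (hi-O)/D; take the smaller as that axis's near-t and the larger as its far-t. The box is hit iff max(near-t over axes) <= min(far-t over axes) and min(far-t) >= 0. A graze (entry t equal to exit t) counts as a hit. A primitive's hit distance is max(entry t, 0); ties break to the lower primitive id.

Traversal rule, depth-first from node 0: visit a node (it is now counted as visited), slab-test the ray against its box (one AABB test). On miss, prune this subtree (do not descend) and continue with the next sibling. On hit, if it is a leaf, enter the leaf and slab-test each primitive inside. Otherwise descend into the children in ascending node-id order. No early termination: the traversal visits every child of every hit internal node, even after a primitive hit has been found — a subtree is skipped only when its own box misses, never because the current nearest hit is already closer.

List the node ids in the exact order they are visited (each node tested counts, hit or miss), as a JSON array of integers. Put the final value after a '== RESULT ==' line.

Trace the traversal:
N0 x:[9,21] y:[6,41] z:[-1,18] -> hit [9,18], descend [2, 4, 5, 12]
  N2 x:[35/3,21] y:[26,41] z:[12,18] -> miss, prune
  N4 x:[37/3,20] y:[30,36] z:[-1,11/2] -> miss, prune
  N5 x:[35/3,15] y:[12,19] z:[25/2,31/2] -> hit [25/2,15], descend [7, 9]
    N7 x:[41/3,15] y:[17,19] z:[25/2,31/2] -> miss, prune
    N9 x:[35/3,38/3] y:[12,15] z:[13,27/2] -> miss, prune
  N12 x:[9,41/3] y:[6,16] z:[3/2,13] -> hit [9,13], descend [3, 6]
    N3 x:[12,41/3] y:[11,16] z:[3/2,7/2] -> miss, prune
    N6 x:[9,31/3] y:[6,8] z:[23/2,13] -> miss, prune

Summary -> nodes [0, 2, 4, 5, 7, 9, 12, 3, 6]; box-tests=9; leaf-entries=0; first=miss

== RESULT ==
[0, 2, 4, 5, 7, 9, 12, 3, 6]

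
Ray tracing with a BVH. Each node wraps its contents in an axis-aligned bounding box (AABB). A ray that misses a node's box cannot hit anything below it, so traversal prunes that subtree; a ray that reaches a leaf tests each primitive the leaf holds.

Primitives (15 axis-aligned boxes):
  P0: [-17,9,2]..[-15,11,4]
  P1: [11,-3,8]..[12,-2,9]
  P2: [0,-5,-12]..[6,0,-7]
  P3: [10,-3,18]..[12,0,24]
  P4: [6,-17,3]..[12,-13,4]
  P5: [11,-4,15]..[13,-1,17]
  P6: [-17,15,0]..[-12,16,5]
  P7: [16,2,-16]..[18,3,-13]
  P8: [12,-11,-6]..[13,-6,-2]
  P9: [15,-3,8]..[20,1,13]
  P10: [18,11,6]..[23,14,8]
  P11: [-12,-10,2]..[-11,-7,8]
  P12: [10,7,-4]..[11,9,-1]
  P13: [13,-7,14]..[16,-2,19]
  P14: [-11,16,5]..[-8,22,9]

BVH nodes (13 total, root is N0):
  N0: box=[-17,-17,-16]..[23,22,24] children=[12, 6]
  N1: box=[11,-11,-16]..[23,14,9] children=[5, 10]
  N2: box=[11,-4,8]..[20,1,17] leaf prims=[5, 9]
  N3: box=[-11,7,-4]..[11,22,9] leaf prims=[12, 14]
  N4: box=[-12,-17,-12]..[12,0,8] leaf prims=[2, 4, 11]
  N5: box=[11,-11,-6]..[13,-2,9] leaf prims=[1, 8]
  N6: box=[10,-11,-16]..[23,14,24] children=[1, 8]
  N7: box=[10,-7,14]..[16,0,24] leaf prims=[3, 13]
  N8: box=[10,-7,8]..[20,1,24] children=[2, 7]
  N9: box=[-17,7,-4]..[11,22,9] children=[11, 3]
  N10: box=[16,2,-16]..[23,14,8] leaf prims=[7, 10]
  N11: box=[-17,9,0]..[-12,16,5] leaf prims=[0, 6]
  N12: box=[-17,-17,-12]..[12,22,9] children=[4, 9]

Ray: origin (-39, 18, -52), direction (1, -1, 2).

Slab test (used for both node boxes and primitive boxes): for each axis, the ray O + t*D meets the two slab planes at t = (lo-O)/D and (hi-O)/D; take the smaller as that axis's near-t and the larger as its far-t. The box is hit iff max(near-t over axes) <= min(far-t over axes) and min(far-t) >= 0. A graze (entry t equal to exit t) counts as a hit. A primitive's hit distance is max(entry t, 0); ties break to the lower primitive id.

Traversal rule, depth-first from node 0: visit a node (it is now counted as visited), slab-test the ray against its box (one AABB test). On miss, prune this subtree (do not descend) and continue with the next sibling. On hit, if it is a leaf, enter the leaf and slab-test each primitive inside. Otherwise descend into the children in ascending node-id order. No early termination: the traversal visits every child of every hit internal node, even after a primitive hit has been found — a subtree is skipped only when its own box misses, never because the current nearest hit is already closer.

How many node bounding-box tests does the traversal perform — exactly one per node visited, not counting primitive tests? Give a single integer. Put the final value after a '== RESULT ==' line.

Trace the traversal:
N0 x:[22,62] y:[-4,35] z:[18,38] -> hit [22,35], descend [6, 12]
  N6 x:[49,62] y:[4,29] z:[18,38] -> miss, prune
  N12 x:[22,51] y:[-4,35] z:[20,61/2] -> hit [22,61/2], descend [4, 9]
    N4 x:[27,51] y:[18,35] z:[20,30] -> hit [27,30] leaf, test {P2(miss), P4(miss), P11@t=27}
    N9 x:[22,50] y:[-4,11] z:[24,61/2] -> miss, prune

Visited [0, 6, 12, 4, 9]. Tests: 5 box, 1 leaf. Nearest: P11.

== RESULT ==
5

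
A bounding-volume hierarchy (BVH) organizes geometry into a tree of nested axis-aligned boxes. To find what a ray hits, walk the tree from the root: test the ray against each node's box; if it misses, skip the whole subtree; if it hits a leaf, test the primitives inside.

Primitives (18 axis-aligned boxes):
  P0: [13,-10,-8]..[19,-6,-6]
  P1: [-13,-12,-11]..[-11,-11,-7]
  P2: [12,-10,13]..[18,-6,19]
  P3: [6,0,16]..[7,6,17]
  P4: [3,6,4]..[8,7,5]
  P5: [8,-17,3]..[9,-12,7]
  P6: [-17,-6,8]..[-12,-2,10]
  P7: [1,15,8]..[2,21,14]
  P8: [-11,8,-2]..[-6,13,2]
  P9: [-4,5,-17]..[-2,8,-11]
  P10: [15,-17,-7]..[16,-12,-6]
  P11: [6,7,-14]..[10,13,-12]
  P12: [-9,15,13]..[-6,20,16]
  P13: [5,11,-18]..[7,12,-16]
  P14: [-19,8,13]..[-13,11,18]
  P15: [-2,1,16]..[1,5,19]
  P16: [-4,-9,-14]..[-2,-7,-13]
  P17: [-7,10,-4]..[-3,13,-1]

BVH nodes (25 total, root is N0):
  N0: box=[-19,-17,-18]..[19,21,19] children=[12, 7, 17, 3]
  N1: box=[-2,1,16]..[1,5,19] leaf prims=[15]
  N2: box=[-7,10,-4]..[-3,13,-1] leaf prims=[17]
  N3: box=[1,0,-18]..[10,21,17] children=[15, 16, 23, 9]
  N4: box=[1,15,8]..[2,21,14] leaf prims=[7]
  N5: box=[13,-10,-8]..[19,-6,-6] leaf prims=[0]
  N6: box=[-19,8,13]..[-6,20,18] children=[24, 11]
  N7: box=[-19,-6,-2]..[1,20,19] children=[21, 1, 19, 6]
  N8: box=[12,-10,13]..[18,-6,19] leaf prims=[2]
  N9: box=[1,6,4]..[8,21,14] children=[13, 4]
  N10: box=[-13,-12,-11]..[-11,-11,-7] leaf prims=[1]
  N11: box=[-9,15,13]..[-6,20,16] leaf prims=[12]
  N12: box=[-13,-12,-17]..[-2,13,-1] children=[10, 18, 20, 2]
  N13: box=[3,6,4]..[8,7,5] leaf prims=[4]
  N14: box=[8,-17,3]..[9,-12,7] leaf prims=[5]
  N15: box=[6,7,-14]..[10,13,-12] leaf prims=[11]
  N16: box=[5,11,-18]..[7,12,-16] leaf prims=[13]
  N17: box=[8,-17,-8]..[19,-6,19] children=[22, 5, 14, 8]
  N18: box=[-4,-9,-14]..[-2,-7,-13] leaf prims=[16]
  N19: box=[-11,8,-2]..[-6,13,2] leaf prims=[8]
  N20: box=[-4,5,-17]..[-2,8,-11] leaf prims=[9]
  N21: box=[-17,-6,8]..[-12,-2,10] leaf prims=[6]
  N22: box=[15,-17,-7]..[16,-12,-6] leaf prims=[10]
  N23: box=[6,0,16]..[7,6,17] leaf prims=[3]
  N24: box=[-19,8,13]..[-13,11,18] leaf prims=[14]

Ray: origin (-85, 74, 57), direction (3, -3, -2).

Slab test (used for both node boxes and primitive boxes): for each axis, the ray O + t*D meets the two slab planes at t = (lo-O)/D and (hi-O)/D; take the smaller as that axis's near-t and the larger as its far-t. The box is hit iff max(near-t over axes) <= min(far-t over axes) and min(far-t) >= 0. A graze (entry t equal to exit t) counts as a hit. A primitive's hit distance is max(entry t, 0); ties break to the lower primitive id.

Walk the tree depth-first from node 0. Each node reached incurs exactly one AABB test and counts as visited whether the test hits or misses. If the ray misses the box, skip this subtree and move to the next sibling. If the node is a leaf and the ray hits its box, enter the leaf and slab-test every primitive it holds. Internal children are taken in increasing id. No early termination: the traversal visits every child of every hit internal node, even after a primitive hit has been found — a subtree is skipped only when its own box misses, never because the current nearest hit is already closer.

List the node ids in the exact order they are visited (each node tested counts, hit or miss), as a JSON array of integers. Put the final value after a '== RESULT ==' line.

Trace the traversal:
N0 x:[22,104/3] y:[53/3,91/3] z:[19,75/2] -> hit [22,91/3], descend [3, 7, 12, 17]
  N3 x:[86/3,95/3] y:[53/3,74/3] z:[20,75/2] -> miss, prune
  N7 x:[22,86/3] y:[18,80/3] z:[19,59/2] -> hit [22,80/3], descend [1, 6, 19, 21]
    N1 x:[83/3,86/3] y:[23,73/3] z:[19,41/2] -> miss, prune
    N6 x:[22,79/3] y:[18,22] z:[39/2,22] -> hit [22,22], descend [11, 24]
      N11 x:[76/3,79/3] y:[18,59/3] z:[41/2,22] -> miss, prune
      N24 x:[22,24] y:[21,22] z:[39/2,22] -> hit [22,22] leaf, test {P14@t=22}
    N19 x:[74/3,79/3] y:[61/3,22] z:[55/2,59/2] -> miss, prune
    N21 x:[68/3,73/3] y:[76/3,80/3] z:[47/2,49/2] -> miss, prune
  N12 x:[24,83/3] y:[61/3,86/3] z:[29,37] -> miss, prune
  N17 x:[31,104/3] y:[80/3,91/3] z:[19,65/2] -> miss, prune

Summary -> nodes [0, 3, 7, 1, 6, 11, 24, 19, 21, 12, 17]; box-tests=11; leaf-entries=1; first=P14

== RESULT ==
[0, 3, 7, 1, 6, 11, 24, 19, 21, 12, 17]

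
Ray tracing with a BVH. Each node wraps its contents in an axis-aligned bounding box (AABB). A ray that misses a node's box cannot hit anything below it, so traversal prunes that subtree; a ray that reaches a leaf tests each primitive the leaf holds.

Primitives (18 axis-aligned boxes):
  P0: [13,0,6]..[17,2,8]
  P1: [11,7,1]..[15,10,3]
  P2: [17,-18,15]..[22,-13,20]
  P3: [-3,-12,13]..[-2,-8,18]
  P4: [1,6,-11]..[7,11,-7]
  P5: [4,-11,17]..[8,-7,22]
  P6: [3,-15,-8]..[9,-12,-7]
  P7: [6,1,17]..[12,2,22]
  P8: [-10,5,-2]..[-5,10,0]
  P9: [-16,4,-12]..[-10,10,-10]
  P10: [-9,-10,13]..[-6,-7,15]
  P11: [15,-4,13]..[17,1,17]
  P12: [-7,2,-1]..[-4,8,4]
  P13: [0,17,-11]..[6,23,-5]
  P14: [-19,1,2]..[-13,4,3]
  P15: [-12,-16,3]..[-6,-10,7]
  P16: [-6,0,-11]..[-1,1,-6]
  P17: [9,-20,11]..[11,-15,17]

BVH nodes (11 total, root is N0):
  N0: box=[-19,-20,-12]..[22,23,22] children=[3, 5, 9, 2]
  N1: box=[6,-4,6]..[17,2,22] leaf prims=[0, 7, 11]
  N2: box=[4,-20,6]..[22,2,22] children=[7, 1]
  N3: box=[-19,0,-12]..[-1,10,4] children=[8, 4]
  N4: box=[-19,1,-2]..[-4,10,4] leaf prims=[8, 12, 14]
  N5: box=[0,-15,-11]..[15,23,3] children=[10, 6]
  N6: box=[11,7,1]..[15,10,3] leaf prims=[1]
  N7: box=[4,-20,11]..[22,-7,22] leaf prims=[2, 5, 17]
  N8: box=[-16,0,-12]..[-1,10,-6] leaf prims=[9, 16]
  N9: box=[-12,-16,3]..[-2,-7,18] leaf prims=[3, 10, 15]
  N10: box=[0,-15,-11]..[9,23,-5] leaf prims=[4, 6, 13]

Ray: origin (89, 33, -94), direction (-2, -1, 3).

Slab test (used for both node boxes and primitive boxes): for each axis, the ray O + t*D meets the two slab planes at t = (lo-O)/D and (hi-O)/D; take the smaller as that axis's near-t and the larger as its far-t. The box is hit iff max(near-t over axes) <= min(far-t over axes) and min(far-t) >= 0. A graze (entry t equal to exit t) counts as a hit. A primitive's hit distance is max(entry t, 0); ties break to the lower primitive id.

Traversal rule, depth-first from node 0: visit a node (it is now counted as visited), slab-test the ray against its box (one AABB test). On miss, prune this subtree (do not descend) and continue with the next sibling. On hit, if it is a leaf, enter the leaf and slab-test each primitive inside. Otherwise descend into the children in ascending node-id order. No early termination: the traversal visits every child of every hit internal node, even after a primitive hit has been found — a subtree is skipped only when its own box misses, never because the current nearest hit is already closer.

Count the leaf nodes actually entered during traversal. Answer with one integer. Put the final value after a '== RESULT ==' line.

Walk:
N0 x:[67/2,54] y:[10,53] z:[82/3,116/3] -> hit [67/2,116/3], descend [2, 3, 5, 9]
  N2 x:[67/2,85/2] y:[31,53] z:[100/3,116/3] -> hit [67/2,116/3], descend [1, 7]
    N1 x:[36,83/2] y:[31,37] z:[100/3,116/3] -> hit [36,37] leaf, test {P0(miss), P7(miss), P11@t=36}
    N7 x:[67/2,85/2] y:[40,53] z:[35,116/3] -> miss, prune
  N3 x:[45,54] y:[23,33] z:[82/3,98/3] -> miss, prune
  N5 x:[37,89/2] y:[10,48] z:[83/3,97/3] -> miss, prune
  N9 x:[91/2,101/2] y:[40,49] z:[97/3,112/3] -> miss, prune

7 AABB tests over nodes [0, 2, 1, 7, 3, 5, 9]; 1 leaf entered; closest P11.

== RESULT ==
1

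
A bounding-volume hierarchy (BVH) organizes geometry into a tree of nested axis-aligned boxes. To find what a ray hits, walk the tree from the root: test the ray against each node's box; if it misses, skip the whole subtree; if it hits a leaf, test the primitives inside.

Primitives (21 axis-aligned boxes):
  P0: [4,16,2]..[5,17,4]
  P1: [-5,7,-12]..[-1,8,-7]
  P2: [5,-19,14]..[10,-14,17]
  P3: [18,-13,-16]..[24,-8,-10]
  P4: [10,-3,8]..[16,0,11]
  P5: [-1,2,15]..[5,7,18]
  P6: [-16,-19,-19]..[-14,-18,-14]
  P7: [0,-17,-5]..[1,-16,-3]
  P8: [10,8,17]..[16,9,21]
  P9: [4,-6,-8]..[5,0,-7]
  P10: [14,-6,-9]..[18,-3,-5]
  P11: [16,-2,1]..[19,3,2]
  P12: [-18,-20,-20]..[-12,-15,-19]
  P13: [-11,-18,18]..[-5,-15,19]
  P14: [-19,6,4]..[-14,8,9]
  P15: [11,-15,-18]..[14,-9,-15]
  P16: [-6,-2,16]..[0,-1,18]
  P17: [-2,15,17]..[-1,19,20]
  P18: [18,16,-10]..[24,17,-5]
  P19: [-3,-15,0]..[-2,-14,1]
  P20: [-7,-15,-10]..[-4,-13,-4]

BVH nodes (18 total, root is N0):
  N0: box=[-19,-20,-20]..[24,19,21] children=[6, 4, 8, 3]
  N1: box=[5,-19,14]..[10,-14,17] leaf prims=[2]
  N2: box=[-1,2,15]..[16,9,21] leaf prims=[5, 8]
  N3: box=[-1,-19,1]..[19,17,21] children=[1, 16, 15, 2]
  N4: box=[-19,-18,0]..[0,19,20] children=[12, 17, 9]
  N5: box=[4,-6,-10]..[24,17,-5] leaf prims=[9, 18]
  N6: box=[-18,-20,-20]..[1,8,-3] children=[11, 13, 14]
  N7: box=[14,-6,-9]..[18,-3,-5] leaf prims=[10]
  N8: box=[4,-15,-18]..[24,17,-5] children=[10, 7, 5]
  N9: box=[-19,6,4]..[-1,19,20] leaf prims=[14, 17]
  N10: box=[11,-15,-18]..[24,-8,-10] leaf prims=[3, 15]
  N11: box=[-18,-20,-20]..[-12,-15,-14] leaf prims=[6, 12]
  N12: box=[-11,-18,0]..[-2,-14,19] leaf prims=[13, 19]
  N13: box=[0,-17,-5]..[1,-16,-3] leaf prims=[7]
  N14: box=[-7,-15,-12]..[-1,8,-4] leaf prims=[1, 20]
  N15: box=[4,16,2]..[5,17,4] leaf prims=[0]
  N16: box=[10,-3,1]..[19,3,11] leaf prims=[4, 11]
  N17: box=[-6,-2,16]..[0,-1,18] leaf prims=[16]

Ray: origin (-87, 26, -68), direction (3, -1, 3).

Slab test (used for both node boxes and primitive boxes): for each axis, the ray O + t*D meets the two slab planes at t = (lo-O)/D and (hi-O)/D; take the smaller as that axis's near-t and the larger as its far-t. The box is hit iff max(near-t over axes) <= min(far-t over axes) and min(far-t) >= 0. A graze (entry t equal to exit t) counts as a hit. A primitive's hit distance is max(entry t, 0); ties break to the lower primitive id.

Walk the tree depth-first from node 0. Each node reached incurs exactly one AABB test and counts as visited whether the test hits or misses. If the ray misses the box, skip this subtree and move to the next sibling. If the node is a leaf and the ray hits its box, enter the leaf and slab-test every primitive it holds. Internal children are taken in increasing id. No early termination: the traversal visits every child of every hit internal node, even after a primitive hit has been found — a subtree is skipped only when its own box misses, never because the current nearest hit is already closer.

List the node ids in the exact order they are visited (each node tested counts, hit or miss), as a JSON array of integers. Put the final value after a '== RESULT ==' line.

Walk:
N0 x:[68/3,37] y:[7,46] z:[16,89/3] -> hit [68/3,89/3], descend [3, 4, 6, 8]
  N3 x:[86/3,106/3] y:[9,45] z:[23,89/3] -> hit [86/3,89/3], descend [1, 2, 15, 16]
    N1 x:[92/3,97/3] y:[40,45] z:[82/3,85/3] -> miss, prune
    N2 x:[86/3,103/3] y:[17,24] z:[83/3,89/3] -> miss, prune
    N15 x:[91/3,92/3] y:[9,10] z:[70/3,24] -> miss, prune
    N16 x:[97/3,106/3] y:[23,29] z:[23,79/3] -> miss, prune
  N4 x:[68/3,29] y:[7,44] z:[68/3,88/3] -> hit [68/3,29], descend [9, 12, 17]
    N9 x:[68/3,86/3] y:[7,20] z:[24,88/3] -> miss, prune
    N12 x:[76/3,85/3] y:[40,44] z:[68/3,29] -> miss, prune
    N17 x:[27,29] y:[27,28] z:[28,86/3] -> hit [28,28] leaf, test {P16@t=28}
  N6 x:[23,88/3] y:[18,46] z:[16,65/3] -> miss, prune
  N8 x:[91/3,37] y:[9,41] z:[50/3,21] -> miss, prune

Visited [0, 3, 1, 2, 15, 16, 4, 9, 12, 17, 6, 8]. Tests: 12 box, 1 leaf. Nearest: P16.

== RESULT ==
[0, 3, 1, 2, 15, 16, 4, 9, 12, 17, 6, 8]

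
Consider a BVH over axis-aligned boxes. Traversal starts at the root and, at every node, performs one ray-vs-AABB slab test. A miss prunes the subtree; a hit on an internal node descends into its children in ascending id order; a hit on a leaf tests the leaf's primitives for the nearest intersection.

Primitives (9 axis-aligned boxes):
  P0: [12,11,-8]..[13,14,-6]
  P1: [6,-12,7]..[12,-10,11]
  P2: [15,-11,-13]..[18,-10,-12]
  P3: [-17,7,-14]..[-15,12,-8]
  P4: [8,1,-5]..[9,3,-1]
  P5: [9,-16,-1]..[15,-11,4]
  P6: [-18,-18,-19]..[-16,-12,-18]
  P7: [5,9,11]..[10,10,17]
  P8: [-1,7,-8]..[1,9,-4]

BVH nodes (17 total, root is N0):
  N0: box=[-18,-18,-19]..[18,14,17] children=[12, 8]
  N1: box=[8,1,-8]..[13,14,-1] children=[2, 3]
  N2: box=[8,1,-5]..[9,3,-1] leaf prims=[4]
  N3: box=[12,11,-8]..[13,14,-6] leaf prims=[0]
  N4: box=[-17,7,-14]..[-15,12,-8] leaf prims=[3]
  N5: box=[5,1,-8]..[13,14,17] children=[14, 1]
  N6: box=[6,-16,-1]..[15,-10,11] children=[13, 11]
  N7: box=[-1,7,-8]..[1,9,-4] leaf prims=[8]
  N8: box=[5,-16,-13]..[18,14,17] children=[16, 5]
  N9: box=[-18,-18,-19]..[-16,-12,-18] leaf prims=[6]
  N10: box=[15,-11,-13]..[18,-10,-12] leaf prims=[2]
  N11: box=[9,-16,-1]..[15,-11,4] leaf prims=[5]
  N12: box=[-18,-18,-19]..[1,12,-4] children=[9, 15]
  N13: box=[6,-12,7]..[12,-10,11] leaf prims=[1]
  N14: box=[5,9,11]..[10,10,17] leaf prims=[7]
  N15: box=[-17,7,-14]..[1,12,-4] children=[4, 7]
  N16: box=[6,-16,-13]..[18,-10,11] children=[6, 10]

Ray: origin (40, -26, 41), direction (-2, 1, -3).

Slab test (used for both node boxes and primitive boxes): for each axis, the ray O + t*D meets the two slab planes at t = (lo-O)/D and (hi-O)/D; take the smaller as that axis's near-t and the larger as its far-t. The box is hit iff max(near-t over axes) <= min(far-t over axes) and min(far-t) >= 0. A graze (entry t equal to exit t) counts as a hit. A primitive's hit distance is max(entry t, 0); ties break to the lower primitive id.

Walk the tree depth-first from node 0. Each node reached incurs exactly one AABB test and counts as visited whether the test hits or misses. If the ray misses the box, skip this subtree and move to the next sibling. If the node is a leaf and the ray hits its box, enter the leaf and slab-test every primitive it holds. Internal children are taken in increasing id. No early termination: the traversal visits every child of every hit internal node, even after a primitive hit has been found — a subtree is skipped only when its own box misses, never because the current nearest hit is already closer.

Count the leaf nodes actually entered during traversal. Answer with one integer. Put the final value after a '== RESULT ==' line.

Traverse from the root:
N0 x:[11,29] y:[8,40] z:[8,20] -> hit [11,20], descend [8, 12]
  N8 x:[11,35/2] y:[10,40] z:[8,18] -> hit [11,35/2], descend [5, 16]
    N5 x:[27/2,35/2] y:[27,40] z:[8,49/3] -> miss, prune
    N16 x:[11,17] y:[10,16] z:[10,18] -> hit [11,16], descend [6, 10]
      N6 x:[25/2,17] y:[10,16] z:[10,14] -> hit [25/2,14], descend [11, 13]
        N11 x:[25/2,31/2] y:[10,15] z:[37/3,14] -> hit [25/2,14] leaf, test {P5@t=25/2}
        N13 x:[14,17] y:[14,16] z:[10,34/3] -> miss, prune
      N10 x:[11,25/2] y:[15,16] z:[53/3,18] -> miss, prune
  N12 x:[39/2,29] y:[8,38] z:[15,20] -> hit [39/2,20], descend [9, 15]
    N9 x:[28,29] y:[8,14] z:[59/3,20] -> miss, prune
    N15 x:[39/2,57/2] y:[33,38] z:[15,55/3] -> miss, prune

Summary -> nodes [0, 8, 5, 16, 6, 11, 13, 10, 12, 9, 15]; box-tests=11; leaf-entries=1; first=P5

== RESULT ==
1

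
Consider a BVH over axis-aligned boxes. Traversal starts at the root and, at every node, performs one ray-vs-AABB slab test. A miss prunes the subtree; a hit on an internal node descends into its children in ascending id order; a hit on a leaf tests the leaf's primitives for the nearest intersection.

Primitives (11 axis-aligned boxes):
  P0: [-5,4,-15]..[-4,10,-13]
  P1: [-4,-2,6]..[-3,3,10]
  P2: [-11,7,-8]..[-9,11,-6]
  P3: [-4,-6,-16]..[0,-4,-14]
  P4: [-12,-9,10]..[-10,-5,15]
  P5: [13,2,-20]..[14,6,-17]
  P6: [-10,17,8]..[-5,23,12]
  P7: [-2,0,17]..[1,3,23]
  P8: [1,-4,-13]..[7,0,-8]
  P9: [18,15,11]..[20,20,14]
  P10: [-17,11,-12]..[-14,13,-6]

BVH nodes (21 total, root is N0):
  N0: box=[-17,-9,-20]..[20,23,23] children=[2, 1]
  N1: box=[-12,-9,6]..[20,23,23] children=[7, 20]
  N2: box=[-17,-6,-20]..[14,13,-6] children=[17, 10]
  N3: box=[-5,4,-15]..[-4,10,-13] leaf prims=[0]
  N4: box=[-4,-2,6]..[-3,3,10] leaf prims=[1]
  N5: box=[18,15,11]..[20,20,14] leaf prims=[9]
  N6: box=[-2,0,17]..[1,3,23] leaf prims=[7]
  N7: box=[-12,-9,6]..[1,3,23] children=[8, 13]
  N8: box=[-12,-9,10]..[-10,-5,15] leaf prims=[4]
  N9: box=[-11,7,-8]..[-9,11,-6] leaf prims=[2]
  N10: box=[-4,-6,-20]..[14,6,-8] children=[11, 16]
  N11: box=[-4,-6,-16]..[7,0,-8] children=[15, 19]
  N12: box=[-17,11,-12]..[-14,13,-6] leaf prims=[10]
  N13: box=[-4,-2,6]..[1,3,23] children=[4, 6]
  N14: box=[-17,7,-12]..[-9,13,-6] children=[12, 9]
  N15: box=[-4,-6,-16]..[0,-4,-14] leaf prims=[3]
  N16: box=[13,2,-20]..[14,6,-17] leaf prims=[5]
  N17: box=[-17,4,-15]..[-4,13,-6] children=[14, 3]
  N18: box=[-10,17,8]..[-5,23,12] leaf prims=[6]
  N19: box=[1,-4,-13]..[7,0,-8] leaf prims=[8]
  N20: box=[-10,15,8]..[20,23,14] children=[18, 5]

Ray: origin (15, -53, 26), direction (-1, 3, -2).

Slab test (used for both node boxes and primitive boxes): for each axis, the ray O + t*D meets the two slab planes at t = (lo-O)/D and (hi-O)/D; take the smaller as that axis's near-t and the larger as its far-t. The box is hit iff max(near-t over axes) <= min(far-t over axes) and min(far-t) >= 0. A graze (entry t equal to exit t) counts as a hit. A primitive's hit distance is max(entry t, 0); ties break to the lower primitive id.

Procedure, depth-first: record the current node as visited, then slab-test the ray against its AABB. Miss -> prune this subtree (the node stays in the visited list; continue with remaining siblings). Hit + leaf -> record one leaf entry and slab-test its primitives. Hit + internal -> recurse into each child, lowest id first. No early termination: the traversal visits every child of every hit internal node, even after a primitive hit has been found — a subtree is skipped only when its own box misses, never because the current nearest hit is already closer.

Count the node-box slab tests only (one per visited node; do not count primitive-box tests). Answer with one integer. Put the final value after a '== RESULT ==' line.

Walk:
N0 x:[-5,32] y:[44/3,76/3] z:[3/2,23] -> hit [44/3,23], descend [1, 2]
  N1 x:[-5,27] y:[44/3,76/3] z:[3/2,10] -> miss, prune
  N2 x:[1,32] y:[47/3,22] z:[16,23] -> hit [16,22], descend [10, 17]
    N10 x:[1,19] y:[47/3,59/3] z:[17,23] -> hit [17,19], descend [11, 16]
      N11 x:[8,19] y:[47/3,53/3] z:[17,21] -> hit [17,53/3], descend [15, 19]
        N15 x:[15,19] y:[47/3,49/3] z:[20,21] -> miss, prune
        N19 x:[8,14] y:[49/3,53/3] z:[17,39/2] -> miss, prune
      N16 x:[1,2] y:[55/3,59/3] z:[43/2,23] -> miss, prune
    N17 x:[19,32] y:[19,22] z:[16,41/2] -> hit [19,41/2], descend [3, 14]
      N3 x:[19,20] y:[19,21] z:[39/2,41/2] -> hit [39/2,20] leaf, test {P0@t=39/2}
      N14 x:[24,32] y:[20,22] z:[16,19] -> miss, prune

11 AABB tests over nodes [0, 1, 2, 10, 11, 15, 19, 16, 17, 3, 14]; 1 leaf entered; closest P0.

== RESULT ==
11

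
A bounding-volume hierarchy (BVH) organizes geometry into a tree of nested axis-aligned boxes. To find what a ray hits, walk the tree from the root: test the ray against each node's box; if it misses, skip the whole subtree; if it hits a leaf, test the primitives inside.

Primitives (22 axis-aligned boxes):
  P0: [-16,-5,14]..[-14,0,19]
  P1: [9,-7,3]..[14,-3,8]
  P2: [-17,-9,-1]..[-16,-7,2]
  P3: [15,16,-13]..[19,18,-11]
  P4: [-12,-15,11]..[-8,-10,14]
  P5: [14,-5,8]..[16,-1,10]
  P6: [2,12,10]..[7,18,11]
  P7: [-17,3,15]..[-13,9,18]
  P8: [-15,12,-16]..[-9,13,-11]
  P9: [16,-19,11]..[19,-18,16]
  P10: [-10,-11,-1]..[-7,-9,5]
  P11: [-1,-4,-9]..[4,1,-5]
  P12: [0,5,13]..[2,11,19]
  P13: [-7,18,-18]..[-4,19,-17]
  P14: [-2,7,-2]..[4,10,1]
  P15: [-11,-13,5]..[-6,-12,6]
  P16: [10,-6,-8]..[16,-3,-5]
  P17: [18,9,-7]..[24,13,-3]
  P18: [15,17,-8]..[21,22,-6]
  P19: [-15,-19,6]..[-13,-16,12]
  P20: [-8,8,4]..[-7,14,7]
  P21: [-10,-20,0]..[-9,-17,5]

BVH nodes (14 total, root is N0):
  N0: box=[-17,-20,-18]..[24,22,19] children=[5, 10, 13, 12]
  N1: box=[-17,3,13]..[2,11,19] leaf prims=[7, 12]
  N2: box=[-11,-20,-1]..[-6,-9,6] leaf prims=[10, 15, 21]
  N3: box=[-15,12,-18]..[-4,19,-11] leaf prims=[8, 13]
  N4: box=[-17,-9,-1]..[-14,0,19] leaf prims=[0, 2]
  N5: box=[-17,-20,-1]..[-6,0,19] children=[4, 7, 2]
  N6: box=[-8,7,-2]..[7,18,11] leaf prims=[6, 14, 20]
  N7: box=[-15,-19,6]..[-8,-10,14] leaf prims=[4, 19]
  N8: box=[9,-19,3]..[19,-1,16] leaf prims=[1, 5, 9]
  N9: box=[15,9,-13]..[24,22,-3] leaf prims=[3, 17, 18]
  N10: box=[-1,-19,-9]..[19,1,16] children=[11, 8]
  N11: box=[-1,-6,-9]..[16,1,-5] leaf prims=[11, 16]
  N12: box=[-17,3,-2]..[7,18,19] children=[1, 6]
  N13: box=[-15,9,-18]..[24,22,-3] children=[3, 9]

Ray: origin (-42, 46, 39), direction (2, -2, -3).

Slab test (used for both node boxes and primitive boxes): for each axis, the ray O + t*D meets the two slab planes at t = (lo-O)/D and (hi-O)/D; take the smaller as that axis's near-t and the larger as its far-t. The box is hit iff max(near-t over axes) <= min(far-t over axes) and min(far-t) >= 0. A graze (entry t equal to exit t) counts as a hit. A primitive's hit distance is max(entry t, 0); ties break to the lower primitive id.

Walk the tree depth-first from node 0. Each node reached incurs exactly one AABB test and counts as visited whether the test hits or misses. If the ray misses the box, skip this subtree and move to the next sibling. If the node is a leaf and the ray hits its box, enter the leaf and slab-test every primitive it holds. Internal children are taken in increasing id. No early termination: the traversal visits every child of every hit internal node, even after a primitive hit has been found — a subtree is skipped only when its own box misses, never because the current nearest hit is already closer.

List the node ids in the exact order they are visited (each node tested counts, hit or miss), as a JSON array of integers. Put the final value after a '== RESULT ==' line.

Trace the traversal:
N0 x:[25/2,33] y:[12,33] z:[20/3,19] -> hit [25/2,19], descend [5, 10, 12, 13]
  N5 x:[25/2,18] y:[23,33] z:[20/3,40/3] -> miss, prune
  N10 x:[41/2,61/2] y:[45/2,65/2] z:[23/3,16] -> miss, prune
  N12 x:[25/2,49/2] y:[14,43/2] z:[20/3,41/3] -> miss, prune
  N13 x:[27/2,33] y:[12,37/2] z:[14,19] -> hit [14,37/2], descend [3, 9]
    N3 x:[27/2,19] y:[27/2,17] z:[50/3,19] -> hit [50/3,17] leaf, test {P8(miss), P13(miss)}
    N9 x:[57/2,33] y:[12,37/2] z:[14,52/3] -> miss, prune

Summary -> nodes [0, 5, 10, 12, 13, 3, 9]; box-tests=7; leaf-entries=1; first=miss

== RESULT ==
[0, 5, 10, 12, 13, 3, 9]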